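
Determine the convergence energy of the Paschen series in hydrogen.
1.512 eV

The series limit corresponds to the transition from n = ∞ to n = 3.
This is the highest energy (shortest wavelength) transition in the Paschen series.

E_∞ = 0 eV
E_3 = -13.6057 / 3² = -1.512 eV

Energy at series limit:
ΔE = E_∞ - E_3 = 0 - (-1.512) = 1.512 eV

This energy equals the ionization energy from the n = 3 state of hydrogen.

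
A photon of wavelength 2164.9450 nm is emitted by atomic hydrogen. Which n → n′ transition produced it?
n = 7 → n = 4

First, find the photon energy from the wavelength (hc = 1239.84 eV·nm):
E = hc/λ = 1239.84 eV·nm / 2164.9450 nm = 0.57268891 eV

The energy levels of hydrogen satisfy E_n = -13.6057 / n² eV, so an emission n_i → n_f releases
ΔE = 13.6057 × (1/n_f² − 1/n_i²) eV.

Setting ΔE equal to the photon energy:
1/n_f² − 1/n_i² = 0.57268891 / 13.6057 = 0.042091837

Since 1/n_i² must be positive, we need 1/n_f² > 0.042091837, i.e. n_f ≤ 4. For each allowed n_f, solve n_i = (1/n_f² − 0.042091837)^(−1/2) and check whether it is a whole number:
  n_f = 1: 1/n_i² = 1.000000000 − 0.042091837 = 0.957908163 → n_i = 1.022  (not an integer) ✗
  n_f = 2: 1/n_i² = 0.250000000 − 0.042091837 = 0.207908163 → n_i = 2.193  (not an integer) ✗
  n_f = 3: 1/n_i² = 0.111111111 − 0.042091837 = 0.069019274 → n_i = 3.806  (not an integer) ✗
  n_f = 4: 1/n_i² = 0.062500000 − 0.042091837 = 0.020408163 → n_i = 7.000  → integer, n_i = 7 ✓

Only n_f = 4 gives an integer upper level, n_i = 7.

The transition is from n = 7 to n = 4 (emission).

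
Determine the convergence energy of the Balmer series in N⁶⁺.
166.669825 eV

The series limit corresponds to the transition from n = ∞ to n = 2.
This is the highest energy (shortest wavelength) transition in the Balmer series.

E_∞ = 0 eV
E_2 = -13.6057 × 7² / 2² = -166.669825 eV

Energy at series limit:
ΔE = E_∞ - E_2 = 0 - (-166.669825) = 166.669825 eV

This energy equals the ionization energy from the n = 2 state of N⁶⁺.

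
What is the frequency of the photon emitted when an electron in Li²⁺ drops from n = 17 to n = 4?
1.74809e+15 Hz

First, find the transition energy:
E_17 = -13.6057 × 3² / 17² = -0.42370692 eV
E_4 = -13.6057 × 3² / 4² = -7.65320625 eV
|ΔE| = |E_4 - E_17| = 7.22949933 eV

Convert to Joules: E = 7.22949933 eV × (1.602177 × 10⁻¹⁹ J/eV) = 1.1582938e-18 J

Using E = hf:
f = E/h = 1.1582938e-18 J / (6.62607 × 10⁻³⁴ J·s)
f = 1.74809e+15 Hz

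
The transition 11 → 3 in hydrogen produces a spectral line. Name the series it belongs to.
Paschen series

The spectral series in hydrogen are named based on the final (lower) energy level:
- Lyman series: n_final = 1 (ultraviolet)
- Balmer series: n_final = 2 (visible/near-UV)
- Paschen series: n_final = 3 (infrared)
- Brackett series: n_final = 4 (infrared)
- Pfund series: n_final = 5 (far infrared)

Since this transition ends at n = 3, it belongs to the Paschen series.

For reference, this 11 → 3 line has photon energy
ΔE = 13.6057 eV × (1/3² - 1/11²) = 1.399300643 eV,
corresponding to wavelength λ = hc/ΔE = 1239.84 eV·nm / 1.399300643 eV = 886.04261 nm in the infrared region.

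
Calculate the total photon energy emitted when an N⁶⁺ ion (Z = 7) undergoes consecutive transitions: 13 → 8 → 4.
37.722608 eV

The energy levels of N⁶⁺ are E_n = -13.6057 × 7² / n² eV.

First transition (13 → 8):
ΔE₁ = |E_8 - E_13|
ΔE₁ = |-10.416864062500 - (-3.944847928994)| = 6.472016134 eV

Second transition (8 → 4):
ΔE₂ = |E_4 - E_8|
ΔE₂ = |-41.667456250000 - (-10.416864062500)| = 31.250592188 eV

Total energy released:
E_total = ΔE₁ + ΔE₂ = 6.472016134 + 31.250592188 = 37.722608 eV

Note: This equals the direct transition 13 → 4: 37.722608 eV ✓
Energy is conserved regardless of the path taken.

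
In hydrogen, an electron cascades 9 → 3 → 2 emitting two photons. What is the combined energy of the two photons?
3.23345 eV

The energy levels of hydrogen are E_n = -13.6057 / n² eV.

First transition (9 → 3):
ΔE₁ = |E_3 - E_9|
ΔE₁ = |-1.51174444444 - (-0.16797160494)| = 1.34377284 eV

Second transition (3 → 2):
ΔE₂ = |E_2 - E_3|
ΔE₂ = |-3.40142500000 - (-1.51174444444)| = 1.88968056 eV

Total energy released:
E_total = ΔE₁ + ΔE₂ = 1.34377284 + 1.88968056 = 3.23345 eV

Note: This equals the direct transition 9 → 2: 3.23345 eV ✓
Energy is conserved regardless of the path taken.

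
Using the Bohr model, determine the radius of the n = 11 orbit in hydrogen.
6.4030 nm (or 64.0304 Å)

The Bohr radius formula is:
r_n = n² a₀ / Z

where a₀ = 0.0529177 nm is the Bohr radius.

For H (Z = 1) at n = 11:
r_11 = 11² × 0.0529177 nm / 1
r_11 = 121 × 0.0529177 nm / 1
r_11 = 6.40304 nm / 1
r_11 = 6.4030 nm

The electron orbits at approximately 6.4030 nm from the nucleus.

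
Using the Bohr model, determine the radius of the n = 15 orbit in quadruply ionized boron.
2.381297 nm (or 23.812974 Å)

The Bohr radius formula is:
r_n = n² a₀ / Z

where a₀ = 0.052917721 nm is the Bohr radius.

For B⁴⁺ (Z = 5) at n = 15:
r_15 = 15² × 0.052917721 nm / 5
r_15 = 225 × 0.052917721 nm / 5
r_15 = 11.9064872 nm / 5
r_15 = 2.381297 nm

The electron orbits at approximately 2.381297 nm from the nucleus.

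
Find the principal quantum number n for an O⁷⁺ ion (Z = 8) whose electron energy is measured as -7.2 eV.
n = 11

The exact energy levels follow E_n = -13.6057 Z² / n² eV with Z = 8.

The measured value (-7.2 eV) is reported to only 2 significant figures, so we must test candidate n values and see which one matches to that precision.

Candidate energies:
  n = 9:  E = -13.6057 × 8² / 9² = -10.75018 eV
  n = 10:  E = -13.6057 × 8² / 10² = -8.70765 eV
  n = 11:  E = -13.6057 × 8² / 11² = -7.19640 eV  ← matches
  n = 12:  E = -13.6057 × 8² / 12² = -6.04698 eV
  n = 13:  E = -13.6057 × 8² / 13² = -5.15245 eV

Checking against the measurement of -7.2 eV (2 sig figs), only n = 11 agrees:
E_11 = -7.19640 eV, which rounds to -7.2 eV ✓

Therefore n = 11.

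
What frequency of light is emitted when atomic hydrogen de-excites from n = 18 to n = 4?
1.955e+14 Hz

First, find the transition energy:
E_18 = -13.6057 / 18² = -0.0419929 eV
E_4 = -13.6057 / 4² = -0.8503563 eV
|ΔE| = |E_4 - E_18| = 0.8083634 eV

Convert to Joules: E = 0.8083634 eV × (1.602177 × 10⁻¹⁹ J/eV) = 1.29514e-19 J

Using E = hf:
f = E/h = 1.29514e-19 J / (6.62607 × 10⁻³⁴ J·s)
f = 1.955e+14 Hz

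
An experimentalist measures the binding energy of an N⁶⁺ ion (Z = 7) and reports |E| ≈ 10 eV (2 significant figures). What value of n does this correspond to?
n = 8

The exact energy levels follow E_n = -13.6057 Z² / n² eV with Z = 7.

The measured value (-10 eV) is reported to only 2 significant figures, so we must test candidate n values and see which one matches to that precision.

Candidate energies:
  n = 6:  E = -13.6057 × 7² / 6² = -18.51887 eV
  n = 7:  E = -13.6057 × 7² / 7² = -13.60570 eV
  n = 8:  E = -13.6057 × 7² / 8² = -10.41686 eV  ← matches
  n = 9:  E = -13.6057 × 7² / 9² = -8.23061 eV
  n = 10:  E = -13.6057 × 7² / 10² = -6.66679 eV

Checking against the measurement of -10 eV (2 sig figs), only n = 8 agrees:
E_8 = -10.41686 eV, which rounds to -10 eV ✓

Therefore n = 8.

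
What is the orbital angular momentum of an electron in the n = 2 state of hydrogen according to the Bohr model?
2.10914e-34 J·s (or 2ℏ)

In the Bohr model, angular momentum is quantized:
L = nℏ

where ℏ = h/(2π) = 1.0545718e-34 J·s

For n = 2:
L = 2 × 1.0545718e-34 J·s
L = 2.10914e-34 J·s

This can also be written as L = 2ℏ.
The angular momentum is an integer multiple of the reduced Planck constant.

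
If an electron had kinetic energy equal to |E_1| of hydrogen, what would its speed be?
2.188e+06 m/s (or 0.729735% of c)

The binding energy at n = 1 for hydrogen is:
E_1 = -13.6057/1² = -13.60570000 eV
|E_1| = 13.60570000 eV

Convert to Joules:
KE = 13.60570000 eV × (1.602177 × 10⁻¹⁹ J/eV) = 2.17987e-18 J

Using KE = ½mv²:
v = √(2·KE/m_e)
v = √(2 × 2.17987e-18 J / 9.10938 × 10⁻³¹ kg)
v = 2.188e+06 m/s

This is approximately 0.729735% the speed of light.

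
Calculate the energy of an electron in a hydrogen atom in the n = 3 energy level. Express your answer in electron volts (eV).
-1.511744 eV

The energy levels of a hydrogen-like atom are given by:
E_n = -13.6057 eV / n²

For n = 3:
E_3 = -13.6057 eV / 3²
E_3 = -13.6057 eV / 9
E_3 = -1.511744 eV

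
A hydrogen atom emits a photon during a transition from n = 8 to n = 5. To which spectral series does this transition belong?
Pfund series

The spectral series in hydrogen are named based on the final (lower) energy level:
- Lyman series: n_final = 1 (ultraviolet)
- Balmer series: n_final = 2 (visible/near-UV)
- Paschen series: n_final = 3 (infrared)
- Brackett series: n_final = 4 (infrared)
- Pfund series: n_final = 5 (far infrared)

Since this transition ends at n = 5, it belongs to the Pfund series.

For reference, this 8 → 5 line has photon energy
ΔE = 13.6057 eV × (1/5² - 1/8²) = 0.33163894 eV,
corresponding to wavelength λ = hc/ΔE = 1239.84 eV·nm / 0.33163894 eV = 3738.52 nm in the far infrared region.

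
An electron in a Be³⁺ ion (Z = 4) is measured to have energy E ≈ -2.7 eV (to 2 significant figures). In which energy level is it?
n = 9

The exact energy levels follow E_n = -13.6057 Z² / n² eV with Z = 4.

The measured value (-2.7 eV) is reported to only 2 significant figures, so we must test candidate n values and see which one matches to that precision.

Candidate energies:
  n = 7:  E = -13.6057 × 4² / 7² = -4.442678 eV
  n = 8:  E = -13.6057 × 4² / 8² = -3.401425 eV
  n = 9:  E = -13.6057 × 4² / 9² = -2.687546 eV  ← matches
  n = 10:  E = -13.6057 × 4² / 10² = -2.176912 eV
  n = 11:  E = -13.6057 × 4² / 11² = -1.799101 eV

Checking against the measurement of -2.7 eV (2 sig figs), only n = 9 agrees:
E_9 = -2.687546 eV, which rounds to -2.7 eV ✓

Therefore n = 9.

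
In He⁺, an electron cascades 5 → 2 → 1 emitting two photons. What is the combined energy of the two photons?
52.24589 eV

The energy levels of He⁺ are E_n = -13.6057 × 2² / n² eV.

First transition (5 → 2):
ΔE₁ = |E_2 - E_5|
ΔE₁ = |-13.60570000000 - (-2.17691200000)| = 11.42878800 eV

Second transition (2 → 1):
ΔE₂ = |E_1 - E_2|
ΔE₂ = |-54.42280000000 - (-13.60570000000)| = 40.81710000 eV

Total energy released:
E_total = ΔE₁ + ΔE₂ = 11.42878800 + 40.81710000 = 52.24589 eV

Note: This equals the direct transition 5 → 1: 52.24589 eV ✓
Energy is conserved regardless of the path taken.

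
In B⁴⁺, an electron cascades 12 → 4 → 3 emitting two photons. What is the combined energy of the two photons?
35.43151 eV

The energy levels of B⁴⁺ are E_n = -13.6057 × 5² / n² eV.

First transition (12 → 4):
ΔE₁ = |E_4 - E_12|
ΔE₁ = |-21.25890625000 - (-2.36210069444)| = 18.89680556 eV

Second transition (4 → 3):
ΔE₂ = |E_3 - E_4|
ΔE₂ = |-37.79361111111 - (-21.25890625000)| = 16.53470486 eV

Total energy released:
E_total = ΔE₁ + ΔE₂ = 18.89680556 + 16.53470486 = 35.43151 eV

Note: This equals the direct transition 12 → 3: 35.43151 eV ✓
Energy is conserved regardless of the path taken.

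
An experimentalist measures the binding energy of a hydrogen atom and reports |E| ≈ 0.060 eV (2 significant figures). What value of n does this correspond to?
n = 15

The exact energy levels follow E_n = -13.6057 eV / n².

The measured value (-0.060 eV) is reported to only 2 significant figures, so we must test candidate n values and see which one matches to that precision.

Candidate energies:
  n = 13:  E = -13.6057/13² = -0.08051 eV
  n = 14:  E = -13.6057/14² = -0.06942 eV
  n = 15:  E = -13.6057/15² = -0.06047 eV  ← matches
  n = 16:  E = -13.6057/16² = -0.05315 eV
  n = 17:  E = -13.6057/17² = -0.04708 eV

Checking against the measurement of -0.060 eV (2 sig figs), only n = 15 agrees:
E_15 = -0.06047 eV, which rounds to -0.060 eV ✓

Therefore n = 15.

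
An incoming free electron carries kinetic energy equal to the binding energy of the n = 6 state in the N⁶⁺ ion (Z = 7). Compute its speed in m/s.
2.5523e+06 m/s (or 0.85% of c)

The binding energy at n = 6 for N⁶⁺ is:
E_6 = -13.6057 × 7²/6² = -18.518869 eV
|E_6| = 18.518869 eV

Convert to Joules:
KE = 18.518869 eV × (1.602177 × 10⁻¹⁹ J/eV) = 2.967051e-18 J

Using KE = ½mv²:
v = √(2·KE/m_e)
v = √(2 × 2.967051e-18 J / 9.10938 × 10⁻³¹ kg)
v = 2.5523e+06 m/s

This is approximately 0.85% the speed of light.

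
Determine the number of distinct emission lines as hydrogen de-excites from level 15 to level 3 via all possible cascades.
78

The electron can occupy levels n = 3, 4, ..., 15 during de-excitation — that is m = 15 - 3 + 1 = 13 distinct levels.

The number of distinct spectral lines equals the number of ways to choose 2 of these m levels (each pair gives one possible emission transition):

Number of lines = m(m-1)/2 = 13×12/2 = 78

These correspond to all possible transitions between the 13 levels:
15 → 14, 15 → 13, 15 → 12, 15 → 11, 15 → 10, 15 → 9, 15 → 8, 15 → 7...

Each transition produces a photon with a unique energy (and thus wavelength). This count does not depend on Z.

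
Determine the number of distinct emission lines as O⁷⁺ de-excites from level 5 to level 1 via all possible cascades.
10

The electron can occupy levels n = 1, 2, ..., 5 during de-excitation — that is m = 5 - 1 + 1 = 5 distinct levels.

The number of distinct spectral lines equals the number of ways to choose 2 of these m levels (each pair gives one possible emission transition):

Number of lines = m(m-1)/2 = 5×4/2 = 10

These correspond to all possible transitions between the 5 levels:
5 → 4, 5 → 3, 5 → 2, 5 → 1, 4 → 3, 4 → 2, 4 → 1, 3 → 2...

Each transition produces a photon with a unique energy (and thus wavelength). This count does not depend on Z.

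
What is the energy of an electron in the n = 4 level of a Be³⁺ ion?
-13.606 eV

For hydrogen-like ions, the energy levels scale with Z²:
E_n = -13.6057 Z² / n² eV

For Be³⁺ (Z = 4) at n = 4:
E_4 = -13.6057 × 4² / 4²
E_4 = -13.6057 × 16 / 16
E_4 = -217.6912 / 16
E_4 = -13.606 eV

The energy is 16 times more negative than hydrogen at the same n due to the stronger nuclear charge.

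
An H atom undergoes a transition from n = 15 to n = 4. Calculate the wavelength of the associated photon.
1569.64329 nm

First, find the transition energy using E_n = -13.6057 / n² eV:
E_15 = -13.6057 / 15² = -0.06046977778 eV
E_4 = -13.6057 / 4² = -0.85035625000 eV

Photon energy: |ΔE| = |E_4 - E_15| = 0.78988647222 eV

Convert to wavelength using E = hc/λ with hc = 1239.84 eV·nm:
λ = hc/E = 1239.84 eV·nm / 0.78988647222 eV
λ = 1569.64329 nm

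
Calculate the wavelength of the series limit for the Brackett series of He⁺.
364.50605 nm

The series limit corresponds to the transition from n = ∞ to n = 4.
This is the highest energy (shortest wavelength) transition in the Brackett series.

E_∞ = 0 eV
E_4 = -13.6057 × 2² / 4² = -3.401425000 eV

Energy at series limit:
ΔE = E_∞ - E_4 = 0 - (-3.401425000) = 3.401425000 eV
λ = hc/E = 1239.84 eV·nm / 3.401425000 eV = 364.50605 nm

This energy equals the ionization energy from the n = 4 state of He⁺.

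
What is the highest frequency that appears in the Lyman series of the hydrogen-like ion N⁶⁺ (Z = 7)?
1.61202e+17 Hz

The series limit corresponds to the transition from n = ∞ to n = 1.
This is the highest energy (shortest wavelength) transition in the Lyman series.

E_∞ = 0 eV
E_1 = -13.6057 × 7² / 1² = -666.679300 eV

Energy at series limit:
ΔE = E_∞ - E_1 = 0 - (-666.679300) = 666.679300 eV
E = 666.679300 eV × (1.602177 × 10⁻¹⁹ J/eV) = 1.0681382e-16 J
f = E/h = 1.0681382e-16 J / (6.62607 × 10⁻³⁴ J·s) = 1.61202e+17 Hz

This energy equals the ionization energy from the n = 1 state of N⁶⁺.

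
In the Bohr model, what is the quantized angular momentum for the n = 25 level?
2.63643e-33 J·s (or 25ℏ)

In the Bohr model, angular momentum is quantized:
L = nℏ

where ℏ = h/(2π) = 1.0545718e-34 J·s

For n = 25:
L = 25 × 1.0545718e-34 J·s
L = 2.63643e-33 J·s

This can also be written as L = 25ℏ.
The angular momentum is an integer multiple of the reduced Planck constant.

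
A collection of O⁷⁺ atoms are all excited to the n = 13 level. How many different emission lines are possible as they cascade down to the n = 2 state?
66

The electron can occupy levels n = 2, 3, ..., 13 during de-excitation — that is m = 13 - 2 + 1 = 12 distinct levels.

The number of distinct spectral lines equals the number of ways to choose 2 of these m levels (each pair gives one possible emission transition):

Number of lines = m(m-1)/2 = 12×11/2 = 66

These correspond to all possible transitions between the 12 levels:
13 → 12, 13 → 11, 13 → 10, 13 → 9, 13 → 8, 13 → 7, 13 → 6, 13 → 5...

Each transition produces a photon with a unique energy (and thus wavelength). This count does not depend on Z.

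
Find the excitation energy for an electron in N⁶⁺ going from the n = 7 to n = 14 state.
10.20 eV

The energy levels of a hydrogen-like atom are E_n = -13.6057 Z² eV / n².

Energy at n = 7: E_7 = -13.6057 × 7² / 7² = -13.60570 eV
Energy at n = 14: E_14 = -13.6057 × 7² / 14² = -3.40143 eV

The excitation energy is the difference:
ΔE = E_14 - E_7
ΔE = -3.40143 - (-13.60570)
ΔE = 10.20 eV

Since this is positive, energy must be absorbed (photon absorption).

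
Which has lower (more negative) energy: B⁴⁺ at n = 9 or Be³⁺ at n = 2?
Be³⁺ at n = 2 (E = -54.422800 eV)

Using E_n = -13.6057 Z² / n² eV:

B⁴⁺ (Z = 5) at n = 9:
E = -13.6057 × 5² / 9² = -13.6057 × 25 / 81 = -4.199290123 eV

Be³⁺ (Z = 4) at n = 2:
E = -13.6057 × 4² / 2² = -13.6057 × 16 / 4 = -54.422800000 eV

Since -54.422800000 eV < -4.199290123 eV,
Be³⁺ at n = 2 is more tightly bound (requires more energy to ionize).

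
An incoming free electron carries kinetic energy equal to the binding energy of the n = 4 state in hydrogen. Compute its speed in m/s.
5.469e+05 m/s (or 0.182% of c)

The binding energy at n = 4 for hydrogen is:
E_4 = -13.6057/4² = -0.8503563 eV
|E_4| = 0.8503563 eV

Convert to Joules:
KE = 0.8503563 eV × (1.602177 × 10⁻¹⁹ J/eV) = 1.36242e-19 J

Using KE = ½mv²:
v = √(2·KE/m_e)
v = √(2 × 1.36242e-19 J / 9.10938 × 10⁻³¹ kg)
v = 5.469e+05 m/s

This is approximately 0.182% the speed of light.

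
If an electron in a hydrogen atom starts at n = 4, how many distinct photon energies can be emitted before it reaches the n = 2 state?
3

The electron can occupy levels n = 2, 3, ..., 4 during de-excitation — that is m = 4 - 2 + 1 = 3 distinct levels.

The number of distinct spectral lines equals the number of ways to choose 2 of these m levels (each pair gives one possible emission transition):

Number of lines = m(m-1)/2 = 3×2/2 = 3

These correspond to all possible transitions between the 3 levels:
4 → 3, 4 → 2, 3 → 2

Each transition produces a photon with a unique energy (and thus wavelength). This count does not depend on Z.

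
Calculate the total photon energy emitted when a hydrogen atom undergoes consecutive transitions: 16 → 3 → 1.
13.553 eV

The energy levels of hydrogen are E_n = -13.6057 / n² eV.

First transition (16 → 3):
ΔE₁ = |E_3 - E_16|
ΔE₁ = |-1.511744444 - (-0.053147266)| = 1.458597 eV

Second transition (3 → 1):
ΔE₂ = |E_1 - E_3|
ΔE₂ = |-13.605700000 - (-1.511744444)| = 12.093956 eV

Total energy released:
E_total = ΔE₁ + ΔE₂ = 1.458597 + 12.093956 = 13.553 eV

Note: This equals the direct transition 16 → 1: 13.553 eV ✓
Energy is conserved regardless of the path taken.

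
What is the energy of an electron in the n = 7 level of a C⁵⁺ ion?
-9.996024 eV

For hydrogen-like ions, the energy levels scale with Z²:
E_n = -13.6057 Z² / n² eV

For C⁵⁺ (Z = 6) at n = 7:
E_7 = -13.6057 × 6² / 7²
E_7 = -13.6057 × 36 / 49
E_7 = -489.8052 / 49
E_7 = -9.996024 eV

The energy is 36 times more negative than hydrogen at the same n due to the stronger nuclear charge.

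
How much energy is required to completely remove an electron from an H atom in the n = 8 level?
0.21 eV

The ionization energy is the energy needed to remove the electron completely (n → ∞).

For hydrogen, E_n = -13.6057 eV / n².

At n = 8: E_8 = -13.6057 / 8² = -0.21259 eV
At n = ∞: E_∞ = 0 eV

Ionization energy = E_∞ - E_8 = 0 - (-0.21259) = 0.21259 eV
Ionization energy ≈ 0.21 eV

This is also called the binding energy of the electron in state n = 8.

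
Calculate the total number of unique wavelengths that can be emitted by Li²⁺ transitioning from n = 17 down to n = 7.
55

The electron can occupy levels n = 7, 8, ..., 17 during de-excitation — that is m = 17 - 7 + 1 = 11 distinct levels.

The number of distinct spectral lines equals the number of ways to choose 2 of these m levels (each pair gives one possible emission transition):

Number of lines = m(m-1)/2 = 11×10/2 = 55

These correspond to all possible transitions between the 11 levels:
17 → 16, 17 → 15, 17 → 14, 17 → 13, 17 → 12, 17 → 11, 17 → 10, 17 → 9...

Each transition produces a photon with a unique energy (and thus wavelength). This count does not depend on Z.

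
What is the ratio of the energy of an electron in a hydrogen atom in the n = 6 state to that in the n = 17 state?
8.028

Using E_n = -13.6057 Z² / n² eV with Z = 1:

E_6 = -13.6057 / 6² = -13.6057 / 36 = -0.377936111 eV
E_17 = -13.6057 / 17² = -13.6057 / 289 = -0.047078547 eV

The ratio is:
E_6/E_17 = (-0.377936111) / (-0.047078547)
E_6/E_17 = (-13.6057/36) / (-13.6057/289)
E_6/E_17 = 289/36
E_6/E_17 = 8.028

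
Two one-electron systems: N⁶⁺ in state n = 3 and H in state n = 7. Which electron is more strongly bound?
N⁶⁺ at n = 3 (E = -74.07548 eV)

Using E_n = -13.6057 Z² / n² eV:

N⁶⁺ (Z = 7) at n = 3:
E = -13.6057 × 7² / 3² = -13.6057 × 49 / 9 = -74.07547778 eV

H (Z = 1) at n = 7:
E = -13.6057 × 1² / 7² = -13.6057 × 1 / 49 = -0.27766735 eV

Since -74.07547778 eV < -0.27766735 eV,
N⁶⁺ at n = 3 is more tightly bound (requires more energy to ionize).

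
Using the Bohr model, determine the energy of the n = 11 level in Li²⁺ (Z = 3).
-1.011994 eV

For hydrogen-like ions, the energy levels scale with Z²:
E_n = -13.6057 Z² / n² eV

For Li²⁺ (Z = 3) at n = 11:
E_11 = -13.6057 × 3² / 11²
E_11 = -13.6057 × 9 / 121
E_11 = -122.4513 / 121
E_11 = -1.011994 eV

The energy is 9 times more negative than hydrogen at the same n due to the stronger nuclear charge.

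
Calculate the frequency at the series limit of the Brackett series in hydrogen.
2.06e+14 Hz

The series limit corresponds to the transition from n = ∞ to n = 4.
This is the highest energy (shortest wavelength) transition in the Brackett series.

E_∞ = 0 eV
E_4 = -13.6057 / 4² = -0.8503563 eV

Energy at series limit:
ΔE = E_∞ - E_4 = 0 - (-0.8503563) = 0.8503563 eV
E = 0.8503563 eV × (1.602177 × 10⁻¹⁹ J/eV) = 1.3624e-19 J
f = E/h = 1.3624e-19 J / (6.62607 × 10⁻³⁴ J·s) = 2.06e+14 Hz

This energy equals the ionization energy from the n = 4 state of hydrogen.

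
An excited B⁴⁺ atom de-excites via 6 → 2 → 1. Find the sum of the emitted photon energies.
330.69410 eV

The energy levels of B⁴⁺ are E_n = -13.6057 × 5² / n² eV.

First transition (6 → 2):
ΔE₁ = |E_2 - E_6|
ΔE₁ = |-85.03562500000 - (-9.44840277778)| = 75.58722222 eV

Second transition (2 → 1):
ΔE₂ = |E_1 - E_2|
ΔE₂ = |-340.14250000000 - (-85.03562500000)| = 255.10687500 eV

Total energy released:
E_total = ΔE₁ + ΔE₂ = 75.58722222 + 255.10687500 = 330.69410 eV

Note: This equals the direct transition 6 → 1: 330.69410 eV ✓
Energy is conserved regardless of the path taken.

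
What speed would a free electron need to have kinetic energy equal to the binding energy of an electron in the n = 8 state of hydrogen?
2.73e+05 m/s (or 0.09122% of c)

The binding energy at n = 8 for hydrogen is:
E_8 = -13.6057/8² = -0.2125891 eV
|E_8| = 0.2125891 eV

Convert to Joules:
KE = 0.2125891 eV × (1.602177 × 10⁻¹⁹ J/eV) = 3.4061e-20 J

Using KE = ½mv²:
v = √(2·KE/m_e)
v = √(2 × 3.4061e-20 J / 9.10938 × 10⁻³¹ kg)
v = 2.73e+05 m/s

This is approximately 0.09122% the speed of light.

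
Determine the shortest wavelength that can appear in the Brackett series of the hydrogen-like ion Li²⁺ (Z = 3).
162.0027 nm

The series limit corresponds to the transition from n = ∞ to n = 4.
This is the highest energy (shortest wavelength) transition in the Brackett series.

E_∞ = 0 eV
E_4 = -13.6057 × 3² / 4² = -7.65320625 eV

Energy at series limit:
ΔE = E_∞ - E_4 = 0 - (-7.65320625) = 7.65320625 eV
λ = hc/E = 1239.84 eV·nm / 7.65320625 eV = 162.0027 nm

This energy equals the ionization energy from the n = 4 state of Li²⁺.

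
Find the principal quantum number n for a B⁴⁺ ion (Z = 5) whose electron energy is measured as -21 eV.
n = 4

The exact energy levels follow E_n = -13.6057 Z² / n² eV with Z = 5.

The measured value (-21 eV) is reported to only 2 significant figures, so we must test candidate n values and see which one matches to that precision.

Candidate energies:
  n = 2:  E = -13.6057 × 5² / 2² = -85.03563 eV
  n = 3:  E = -13.6057 × 5² / 3² = -37.79361 eV
  n = 4:  E = -13.6057 × 5² / 4² = -21.25891 eV  ← matches
  n = 5:  E = -13.6057 × 5² / 5² = -13.60570 eV
  n = 6:  E = -13.6057 × 5² / 6² = -9.44840 eV

Checking against the measurement of -21 eV (2 sig figs), only n = 4 agrees:
E_4 = -21.25891 eV, which rounds to -21 eV ✓

Therefore n = 4.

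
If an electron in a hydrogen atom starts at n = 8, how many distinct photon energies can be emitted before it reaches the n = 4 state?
10

The electron can occupy levels n = 4, 5, ..., 8 during de-excitation — that is m = 8 - 4 + 1 = 5 distinct levels.

The number of distinct spectral lines equals the number of ways to choose 2 of these m levels (each pair gives one possible emission transition):

Number of lines = m(m-1)/2 = 5×4/2 = 10

These correspond to all possible transitions between the 5 levels:
8 → 7, 8 → 6, 8 → 5, 8 → 4, 7 → 6, 7 → 5, 7 → 4, 6 → 5...

Each transition produces a photon with a unique energy (and thus wavelength). This count does not depend on Z.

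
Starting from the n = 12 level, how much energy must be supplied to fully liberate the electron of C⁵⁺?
3.4014 eV

The ionization energy is the energy needed to remove the electron completely (n → ∞).

For a hydrogen-like ion with Z = 6, E_n = -13.6057 Z² / n² eV.

At n = 12: E_12 = -13.6057 × 6² / 12² = -3.4014250 eV
At n = ∞: E_∞ = 0 eV

Ionization energy = E_∞ - E_12 = 0 - (-3.4014250) = 3.4014250 eV
Ionization energy ≈ 3.4014 eV

This is also called the binding energy of the electron in state n = 12.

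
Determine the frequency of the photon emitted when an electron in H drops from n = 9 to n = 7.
2.652e+13 Hz

First, find the transition energy:
E_9 = -13.6057 / 9² = -0.1679716 eV
E_7 = -13.6057 / 7² = -0.2776673 eV
|ΔE| = |E_7 - E_9| = 0.1096957 eV

Convert to Joules: E = 0.1096957 eV × (1.602177 × 10⁻¹⁹ J/eV) = 1.75752e-20 J

Using E = hf:
f = E/h = 1.75752e-20 J / (6.62607 × 10⁻³⁴ J·s)
f = 2.652e+13 Hz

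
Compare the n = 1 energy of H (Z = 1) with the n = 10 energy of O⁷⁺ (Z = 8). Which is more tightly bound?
H at n = 1 (E = -13.60570 eV)

Using E_n = -13.6057 Z² / n² eV:

H (Z = 1) at n = 1:
E = -13.6057 × 1² / 1² = -13.6057 × 1 / 1 = -13.60570000 eV

O⁷⁺ (Z = 8) at n = 10:
E = -13.6057 × 8² / 10² = -13.6057 × 64 / 100 = -8.70764800 eV

Since -13.60570000 eV < -8.70764800 eV,
H at n = 1 is more tightly bound (requires more energy to ionize).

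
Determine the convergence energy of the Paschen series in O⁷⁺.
96.75 eV

The series limit corresponds to the transition from n = ∞ to n = 3.
This is the highest energy (shortest wavelength) transition in the Paschen series.

E_∞ = 0 eV
E_3 = -13.6057 × 8² / 3² = -96.75 eV

Energy at series limit:
ΔE = E_∞ - E_3 = 0 - (-96.75) = 96.75 eV

This energy equals the ionization energy from the n = 3 state of O⁷⁺.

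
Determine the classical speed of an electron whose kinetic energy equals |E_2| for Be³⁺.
4.3754e+06 m/s (or 1.459471% of c)

The binding energy at n = 2 for Be³⁺ is:
E_2 = -13.6057 × 4²/2² = -54.42280000 eV
|E_2| = 54.42280000 eV

Convert to Joules:
KE = 54.42280000 eV × (1.602177 × 10⁻¹⁹ J/eV) = 8.719496e-18 J

Using KE = ½mv²:
v = √(2·KE/m_e)
v = √(2 × 8.719496e-18 J / 9.10938 × 10⁻³¹ kg)
v = 4.3754e+06 m/s

This is approximately 1.459471% the speed of light.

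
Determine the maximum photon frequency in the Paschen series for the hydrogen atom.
3.65538e+14 Hz

The series limit corresponds to the transition from n = ∞ to n = 3.
This is the highest energy (shortest wavelength) transition in the Paschen series.

E_∞ = 0 eV
E_3 = -13.6057 / 3² = -1.51174444 eV

Energy at series limit:
ΔE = E_∞ - E_3 = 0 - (-1.51174444) = 1.51174444 eV
E = 1.51174444 eV × (1.602177 × 10⁻¹⁹ J/eV) = 2.4220822e-19 J
f = E/h = 2.4220822e-19 J / (6.62607 × 10⁻³⁴ J·s) = 3.65538e+14 Hz

This energy equals the ionization energy from the n = 3 state of hydrogen.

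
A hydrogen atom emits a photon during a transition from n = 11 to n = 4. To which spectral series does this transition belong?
Brackett series

The spectral series in hydrogen are named based on the final (lower) energy level:
- Lyman series: n_final = 1 (ultraviolet)
- Balmer series: n_final = 2 (visible/near-UV)
- Paschen series: n_final = 3 (infrared)
- Brackett series: n_final = 4 (infrared)
- Pfund series: n_final = 5 (far infrared)

Since this transition ends at n = 4, it belongs to the Brackett series.

For reference, this 11 → 4 line has photon energy
ΔE = 13.6057 eV × (1/4² - 1/11²) = 0.73791244835 eV,
corresponding to wavelength λ = hc/ΔE = 1239.84 eV·nm / 0.73791244835 eV = 1680.19933 nm in the infrared region.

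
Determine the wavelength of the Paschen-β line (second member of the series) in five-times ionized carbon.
35.59629 nm

The lines of a series are numbered from the longest wavelength (smallest ΔE) outward; the second line is the transition from n = n_f + 2 to n_f.
The Paschen series has all transitions ending at n_f = 3.

For C⁵⁺ (Z = 6), the second line (β-line) is the jump from n = 5 to n = 3:
E_5 = -13.6057 × 6² / 5² = -19.5922080 eV
E_3 = -13.6057 × 6² / 3² = -54.4228000 eV
ΔE = E_5 - E_3 = 34.8305920 eV

λ = hc/E = 1239.84 eV·nm / 34.8305920 eV
λ = 35.59629 nm

This is the β-line of the Paschen series in C⁵⁺.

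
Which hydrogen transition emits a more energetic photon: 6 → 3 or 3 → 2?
3 → 2

Calculate the energy for each transition:

Transition 6 → 3:
ΔE₁ = |E_3 - E_6| = |-13.6057/3² - (-13.6057/6²)|
ΔE₁ = |-1.511744444 - (-0.377936111)| = 1.133808 eV

Transition 3 → 2:
ΔE₂ = |E_2 - E_3| = |-13.6057/2² - (-13.6057/3²)|
ΔE₂ = |-3.401425000 - (-1.511744444)| = 1.889681 eV

Since 1.889681 eV > 1.133808 eV, the transition 3 → 2 emits the more energetic photon.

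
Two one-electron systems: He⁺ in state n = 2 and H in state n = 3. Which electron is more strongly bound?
He⁺ at n = 2 (E = -13.61 eV)

Using E_n = -13.6057 Z² / n² eV:

He⁺ (Z = 2) at n = 2:
E = -13.6057 × 2² / 2² = -13.6057 × 4 / 4 = -13.60570 eV

H (Z = 1) at n = 3:
E = -13.6057 × 1² / 3² = -13.6057 × 1 / 9 = -1.51174 eV

Since -13.60570 eV < -1.51174 eV,
He⁺ at n = 2 is more tightly bound (requires more energy to ionize).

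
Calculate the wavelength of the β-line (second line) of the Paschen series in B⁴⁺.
51.259 nm

The lines of a series are numbered from the longest wavelength (smallest ΔE) outward; the second line is the transition from n = n_f + 2 to n_f.
The Paschen series has all transitions ending at n_f = 3.

For B⁴⁺ (Z = 5), the second line (β-line) is the jump from n = 5 to n = 3:
E_5 = -13.6057 × 5² / 5² = -13.60570 eV
E_3 = -13.6057 × 5² / 3² = -37.79361 eV
ΔE = E_5 - E_3 = 24.18791 eV

λ = hc/E = 1239.84 eV·nm / 24.18791 eV
λ = 51.259 nm

This is the β-line of the Paschen series in B⁴⁺.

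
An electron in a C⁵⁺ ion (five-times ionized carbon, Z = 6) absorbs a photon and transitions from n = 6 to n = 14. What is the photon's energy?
11.106694 eV

The energy levels of a hydrogen-like atom are E_n = -13.6057 Z² eV / n².

Energy at n = 6: E_6 = -13.6057 × 6² / 6² = -13.605700000 eV
Energy at n = 14: E_14 = -13.6057 × 6² / 14² = -2.499006122 eV

The excitation energy is the difference:
ΔE = E_14 - E_6
ΔE = -2.499006122 - (-13.605700000)
ΔE = 11.106694 eV

Since this is positive, energy must be absorbed (photon absorption).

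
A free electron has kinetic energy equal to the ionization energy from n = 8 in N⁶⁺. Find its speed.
1.91e+06 m/s (or 0.6385% of c)

The binding energy at n = 8 for N⁶⁺ is:
E_8 = -13.6057 × 7²/8² = -10.416864 eV
|E_8| = 10.416864 eV

Convert to Joules:
KE = 10.416864 eV × (1.602177 × 10⁻¹⁹ J/eV) = 1.6690e-18 J

Using KE = ½mv²:
v = √(2·KE/m_e)
v = √(2 × 1.6690e-18 J / 9.10938 × 10⁻³¹ kg)
v = 1.91e+06 m/s

This is approximately 0.6385% the speed of light.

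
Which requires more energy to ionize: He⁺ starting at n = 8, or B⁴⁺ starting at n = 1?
B⁴⁺ at n = 1 (E = -340.1425 eV)

Using E_n = -13.6057 Z² / n² eV:

He⁺ (Z = 2) at n = 8:
E = -13.6057 × 2² / 8² = -13.6057 × 4 / 64 = -0.8503563 eV

B⁴⁺ (Z = 5) at n = 1:
E = -13.6057 × 5² / 1² = -13.6057 × 25 / 1 = -340.1425000 eV

Since -340.1425000 eV < -0.8503563 eV,
B⁴⁺ at n = 1 is more tightly bound (requires more energy to ionize).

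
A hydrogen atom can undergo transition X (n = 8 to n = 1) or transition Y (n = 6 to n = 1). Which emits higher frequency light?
8 → 1

Calculate the energy for each transition:

Transition 8 → 1:
ΔE₁ = |E_1 - E_8| = |-13.6057/1² - (-13.6057/8²)|
ΔE₁ = |-13.60570000000 - (-0.21258906250)| = 13.39311094 eV

Transition 6 → 1:
ΔE₂ = |E_1 - E_6| = |-13.6057/1² - (-13.6057/6²)|
ΔE₂ = |-13.60570000000 - (-0.37793611111)| = 13.22776389 eV

Since 13.39311094 eV > 13.22776389 eV, the transition 8 → 1 emits the more energetic photon.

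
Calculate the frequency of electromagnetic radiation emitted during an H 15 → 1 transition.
3.275e+15 Hz

First, find the transition energy:
E_15 = -13.6057 / 15² = -0.06047 eV
E_1 = -13.6057 / 1² = -13.60570 eV
|ΔE| = |E_1 - E_15| = 13.54523 eV

Convert to Joules: E = 13.54523 eV × (1.602177 × 10⁻¹⁹ J/eV) = 2.17019e-18 J

Using E = hf:
f = E/h = 2.17019e-18 J / (6.62607 × 10⁻³⁴ J·s)
f = 3.275e+15 Hz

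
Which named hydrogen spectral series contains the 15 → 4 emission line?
Brackett series

The spectral series in hydrogen are named based on the final (lower) energy level:
- Lyman series: n_final = 1 (ultraviolet)
- Balmer series: n_final = 2 (visible/near-UV)
- Paschen series: n_final = 3 (infrared)
- Brackett series: n_final = 4 (infrared)
- Pfund series: n_final = 5 (far infrared)

Since this transition ends at n = 4, it belongs to the Brackett series.

For reference, this 15 → 4 line has photon energy
ΔE = 13.6057 eV × (1/4² - 1/15²) = 0.789886472 eV,
corresponding to wavelength λ = hc/ΔE = 1239.84 eV·nm / 0.789886472 eV = 1569.643 nm in the infrared region.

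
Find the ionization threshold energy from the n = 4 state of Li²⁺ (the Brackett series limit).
7.65 eV

The series limit corresponds to the transition from n = ∞ to n = 4.
This is the highest energy (shortest wavelength) transition in the Brackett series.

E_∞ = 0 eV
E_4 = -13.6057 × 3² / 4² = -7.65 eV

Energy at series limit:
ΔE = E_∞ - E_4 = 0 - (-7.65) = 7.65 eV

This energy equals the ionization energy from the n = 4 state of Li²⁺.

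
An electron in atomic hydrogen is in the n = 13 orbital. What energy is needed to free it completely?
0.080507 eV

The ionization energy is the energy needed to remove the electron completely (n → ∞).

For hydrogen, E_n = -13.6057 eV / n².

At n = 13: E_13 = -13.6057 / 13² = -0.080507101 eV
At n = ∞: E_∞ = 0 eV

Ionization energy = E_∞ - E_13 = 0 - (-0.080507101) = 0.080507101 eV
Ionization energy ≈ 0.080507 eV

This is also called the binding energy of the electron in state n = 13.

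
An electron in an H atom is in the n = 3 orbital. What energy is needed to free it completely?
1.512 eV

The ionization energy is the energy needed to remove the electron completely (n → ∞).

For hydrogen, E_n = -13.6057 eV / n².

At n = 3: E_3 = -13.6057 / 3² = -1.511744 eV
At n = ∞: E_∞ = 0 eV

Ionization energy = E_∞ - E_3 = 0 - (-1.511744) = 1.511744 eV
Ionization energy ≈ 1.512 eV

This is also called the binding energy of the electron in state n = 3.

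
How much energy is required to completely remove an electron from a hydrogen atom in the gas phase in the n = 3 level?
1.512 eV

The ionization energy is the energy needed to remove the electron completely (n → ∞).

For hydrogen, E_n = -13.6057 eV / n².

At n = 3: E_3 = -13.6057 / 3² = -1.511744 eV
At n = ∞: E_∞ = 0 eV

Ionization energy = E_∞ - E_3 = 0 - (-1.511744) = 1.511744 eV
Ionization energy ≈ 1.512 eV

This is also called the binding energy of the electron in state n = 3.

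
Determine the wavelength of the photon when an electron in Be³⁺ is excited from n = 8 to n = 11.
773.776006 nm

First, find the transition energy using E_n = -13.6057 Z² / n² eV:
E_8 = -13.6057 × 4² / 8² = -3.4014250000 eV
E_11 = -13.6057 × 4² / 11² = -1.7991008264 eV

Photon energy: |ΔE| = |E_11 - E_8| = 1.6023241736 eV

Convert to wavelength using E = hc/λ with hc = 1239.84 eV·nm:
λ = hc/E = 1239.84 eV·nm / 1.6023241736 eV
λ = 773.776006 nm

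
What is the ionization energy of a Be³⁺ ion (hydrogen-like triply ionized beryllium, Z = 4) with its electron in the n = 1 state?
217.691200 eV

The ionization energy is the energy needed to remove the electron completely (n → ∞).

For a hydrogen-like ion with Z = 4, E_n = -13.6057 Z² / n² eV.

At n = 1: E_1 = -13.6057 × 4² / 1² = -217.691200000 eV
At n = ∞: E_∞ = 0 eV

Ionization energy = E_∞ - E_1 = 0 - (-217.691200000) = 217.691200000 eV
Ionization energy ≈ 217.691200 eV

This is also called the binding energy of the electron in state n = 1.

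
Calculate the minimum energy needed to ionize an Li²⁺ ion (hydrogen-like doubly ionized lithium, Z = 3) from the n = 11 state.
1.011994 eV

The ionization energy is the energy needed to remove the electron completely (n → ∞).

For a hydrogen-like ion with Z = 3, E_n = -13.6057 Z² / n² eV.

At n = 11: E_11 = -13.6057 × 3² / 11² = -1.011994215 eV
At n = ∞: E_∞ = 0 eV

Ionization energy = E_∞ - E_11 = 0 - (-1.011994215) = 1.011994215 eV
Ionization energy ≈ 1.011994 eV

This is also called the binding energy of the electron in state n = 11.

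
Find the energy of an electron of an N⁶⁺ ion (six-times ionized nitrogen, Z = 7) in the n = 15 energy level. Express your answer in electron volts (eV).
-2.963019 eV

The energy levels of a hydrogen-like atom are given by:
E_n = -13.6057 Z² / n² eV  (with Z = 7 for N⁶⁺)

For n = 15:
E_15 = -13.6057 × 7² / 15²
E_15 = -13.6057 × 49 / 225
E_15 = -2.963019 eV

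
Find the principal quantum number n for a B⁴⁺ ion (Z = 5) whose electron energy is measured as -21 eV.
n = 4

The exact energy levels follow E_n = -13.6057 Z² / n² eV with Z = 5.

The measured value (-21 eV) is reported to only 2 significant figures, so we must test candidate n values and see which one matches to that precision.

Candidate energies:
  n = 2:  E = -13.6057 × 5² / 2² = -85.03563 eV
  n = 3:  E = -13.6057 × 5² / 3² = -37.79361 eV
  n = 4:  E = -13.6057 × 5² / 4² = -21.25891 eV  ← matches
  n = 5:  E = -13.6057 × 5² / 5² = -13.60570 eV
  n = 6:  E = -13.6057 × 5² / 6² = -9.44840 eV

Checking against the measurement of -21 eV (2 sig figs), only n = 4 agrees:
E_4 = -21.25891 eV, which rounds to -21 eV ✓

Therefore n = 4.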